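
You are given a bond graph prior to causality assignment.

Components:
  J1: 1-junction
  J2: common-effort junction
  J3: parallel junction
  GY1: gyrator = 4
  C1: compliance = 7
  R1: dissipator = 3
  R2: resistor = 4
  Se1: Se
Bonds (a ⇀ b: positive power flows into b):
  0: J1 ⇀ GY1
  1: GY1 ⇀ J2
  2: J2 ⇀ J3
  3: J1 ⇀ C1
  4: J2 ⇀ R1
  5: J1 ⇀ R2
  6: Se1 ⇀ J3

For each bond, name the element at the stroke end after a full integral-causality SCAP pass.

bond 0 →GY1
bond 1 →GY1
bond 2 →J2
bond 3 →J1
bond 4 →R1
bond 5 →J1
bond 6 →J3

#6 |J3  (Se1 fixes effort; stroke away)
#2 |J2  (common-e at J3 fixed by 6)
#1 |GY1  (common-e at J2 fixed by 2)
#4 |R1  (0-jn J2 has e-setter on 2)
#0 |GY1  (GY1 both-in/both-out from 1)
#3 |J1  (J1: bond 0 brought flow, rest push out)
#5 |J1  (common-f at J1 fixed by 0)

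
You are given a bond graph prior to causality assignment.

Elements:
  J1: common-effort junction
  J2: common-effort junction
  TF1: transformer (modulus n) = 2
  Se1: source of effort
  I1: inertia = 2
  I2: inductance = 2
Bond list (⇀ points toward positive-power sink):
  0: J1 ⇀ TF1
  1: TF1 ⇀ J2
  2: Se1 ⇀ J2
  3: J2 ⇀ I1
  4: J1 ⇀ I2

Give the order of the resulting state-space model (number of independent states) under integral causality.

bond 2 →J2  (Se1 (Se) sets effort on bond)
bond 1 →TF1  (J2 effort already set via bond 2)
bond 3 →I1  (0-jn J2 has e-setter on 2)
bond 0 →J1  (through TF1, causality passes straight; one stroke at TF1)
bond 4 →I2  (J1 effort already set via bond 0)

2  (I1, I2 all integral)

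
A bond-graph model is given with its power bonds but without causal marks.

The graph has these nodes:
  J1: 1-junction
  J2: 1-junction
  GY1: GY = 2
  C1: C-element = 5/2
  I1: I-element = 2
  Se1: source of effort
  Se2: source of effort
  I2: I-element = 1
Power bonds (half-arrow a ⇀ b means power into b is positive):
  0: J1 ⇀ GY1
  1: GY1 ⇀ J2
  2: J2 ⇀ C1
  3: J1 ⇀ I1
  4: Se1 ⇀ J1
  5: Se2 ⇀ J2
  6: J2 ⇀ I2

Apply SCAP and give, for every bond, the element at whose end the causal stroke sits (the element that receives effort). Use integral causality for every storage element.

#4 stroke→J1  (source Se1 imposes e)
#5 stroke→J2  (source Se2 imposes e)
#2 stroke→J2  (C1 outputs effort q/C1)
#3 stroke→I1  (prefer integral on I1)
#0 stroke→J1  (1-jn J1 has f-setter on 3)
#1 stroke→J2  (GY1: gyrator matches bond 0)
#6 stroke→I2  (closing 1-jn rule on J2)

#0 stroke→J1
#1 stroke→J2
#2 stroke→J2
#3 stroke→I1
#4 stroke→J1
#5 stroke→J2
#6 stroke→I2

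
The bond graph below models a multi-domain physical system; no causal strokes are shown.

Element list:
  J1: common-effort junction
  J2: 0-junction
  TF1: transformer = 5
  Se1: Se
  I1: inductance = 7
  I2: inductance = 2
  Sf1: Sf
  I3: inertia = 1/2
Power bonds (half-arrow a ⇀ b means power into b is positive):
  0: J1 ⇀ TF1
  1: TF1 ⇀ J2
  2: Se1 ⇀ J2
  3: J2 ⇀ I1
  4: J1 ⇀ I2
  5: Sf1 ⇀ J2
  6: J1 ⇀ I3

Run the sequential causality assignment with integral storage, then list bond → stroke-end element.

#2 stroke→J2  (Se1 (Se) sets effort on bond)
#5 stroke→Sf1  (Sf1: flow source, stroke at near end)
#1 stroke→TF1  (0-jn J2 has e-setter on 2)
#3 stroke→I1  (J2 effort already set via bond 2)
#0 stroke→J1  (TF TF1: opposite of bond 1)
#4 stroke→I2  (J1: bond 0 brought effort, rest push out)
#6 stroke→I3  (J1: bond 0 brought effort, rest push out)

bond 0 |J1
bond 1 |TF1
bond 2 |J2
bond 3 |I1
bond 4 |I2
bond 5 |Sf1
bond 6 |I3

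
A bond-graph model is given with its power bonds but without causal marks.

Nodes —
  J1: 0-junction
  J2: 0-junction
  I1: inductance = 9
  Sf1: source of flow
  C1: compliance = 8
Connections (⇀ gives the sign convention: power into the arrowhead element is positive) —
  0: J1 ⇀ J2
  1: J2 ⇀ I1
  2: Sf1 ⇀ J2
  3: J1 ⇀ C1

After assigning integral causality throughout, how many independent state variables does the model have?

2  (C1, I1 all integral)

β2 |Sf1  (source Sf1 imposes f)
β1 |I1  (I1: I, integral causality)
β0 |J2  (J2: last free bond brings effort in)
β3 |J1  (closing 0-jn rule on J1)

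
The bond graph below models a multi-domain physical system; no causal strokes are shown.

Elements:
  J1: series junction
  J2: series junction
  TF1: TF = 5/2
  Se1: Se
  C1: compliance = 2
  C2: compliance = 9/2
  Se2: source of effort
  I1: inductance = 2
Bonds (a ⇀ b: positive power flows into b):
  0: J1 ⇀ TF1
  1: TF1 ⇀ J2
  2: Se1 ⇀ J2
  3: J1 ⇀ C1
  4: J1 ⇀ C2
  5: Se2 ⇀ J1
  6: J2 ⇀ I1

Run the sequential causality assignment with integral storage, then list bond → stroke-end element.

#2 |J2  (Se1 fixes effort; stroke away)
#5 |J1  (Se2: effort source, stroke at far end)
#3 |J1  (C1 integral (e out))
#4 |J1  (C2: C, integral causality)
#0 |TF1  (J1 needs exactly one f-in)
#1 |J2  (TF TF1: opposite of bond 0)
#6 |I1  (only one flow-in slot at J2)

β0 stroke→TF1
β1 stroke→J2
β2 stroke→J2
β3 stroke→J1
β4 stroke→J1
β5 stroke→J1
β6 stroke→I1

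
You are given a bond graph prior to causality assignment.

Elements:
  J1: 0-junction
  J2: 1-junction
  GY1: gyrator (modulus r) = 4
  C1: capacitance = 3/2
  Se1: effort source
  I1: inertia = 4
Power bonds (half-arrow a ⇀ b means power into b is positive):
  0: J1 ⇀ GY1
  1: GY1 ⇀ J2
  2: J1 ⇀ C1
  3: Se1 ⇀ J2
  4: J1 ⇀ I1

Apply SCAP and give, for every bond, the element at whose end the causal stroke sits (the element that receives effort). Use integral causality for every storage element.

b3 |J2  (Se1 (Se) sets effort on bond)
b1 |GY1  (only one flow-in slot at J2)
b0 |GY1  (through GY1, causality inverts; strokes same side of GY1)
b2 |J1  (C1 outputs effort q/C1)
b4 |I1  (J1 effort already set via bond 2)

bond 0 |GY1
bond 1 |GY1
bond 2 |J1
bond 3 |J2
bond 4 |I1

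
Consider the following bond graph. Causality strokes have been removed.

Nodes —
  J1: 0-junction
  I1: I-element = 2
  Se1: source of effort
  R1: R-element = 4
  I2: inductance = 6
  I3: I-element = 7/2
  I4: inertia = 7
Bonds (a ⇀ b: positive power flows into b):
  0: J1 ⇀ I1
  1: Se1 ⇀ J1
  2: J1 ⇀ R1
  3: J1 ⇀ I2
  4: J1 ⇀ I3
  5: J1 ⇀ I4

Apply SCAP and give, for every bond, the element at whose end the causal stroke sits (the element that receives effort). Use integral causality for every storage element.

b0 stroke→I1
b1 stroke→J1
b2 stroke→R1
b3 stroke→I2
b4 stroke→I3
b5 stroke→I4

β1 |J1  (Se1 (Se) sets effort on bond)
β0 |I1  (J1: bond 1 brought effort, rest push out)
β2 |R1  (0-jn J1 has e-setter on 1)
β3 |I2  (0-jn J1 has e-setter on 1)
β4 |I3  (0-jn J1 has e-setter on 1)
β5 |I4  (J1 effort already set via bond 1)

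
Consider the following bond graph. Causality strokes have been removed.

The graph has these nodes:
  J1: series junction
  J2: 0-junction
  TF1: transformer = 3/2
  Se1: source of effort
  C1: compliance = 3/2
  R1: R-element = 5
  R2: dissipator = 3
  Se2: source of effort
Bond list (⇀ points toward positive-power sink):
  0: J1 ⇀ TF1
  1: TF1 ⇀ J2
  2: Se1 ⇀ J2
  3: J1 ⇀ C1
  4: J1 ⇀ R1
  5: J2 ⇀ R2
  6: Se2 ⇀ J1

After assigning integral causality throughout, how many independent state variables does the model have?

1  (C1 all integral)

bond 2 stroke→J2  (Se1: effort source, stroke at far end)
bond 6 stroke→J1  (source Se2 imposes e)
bond 1 stroke→TF1  (J2: bond 2 brought effort, rest push out)
bond 5 stroke→R2  (0-jn J2 has e-setter on 2)
bond 0 stroke→J1  (TF1: transformer flips bond 1)
bond 3 stroke→J1  (C1 outputs effort q/C1)
bond 4 stroke→R1  (J1: last free bond brings flow in)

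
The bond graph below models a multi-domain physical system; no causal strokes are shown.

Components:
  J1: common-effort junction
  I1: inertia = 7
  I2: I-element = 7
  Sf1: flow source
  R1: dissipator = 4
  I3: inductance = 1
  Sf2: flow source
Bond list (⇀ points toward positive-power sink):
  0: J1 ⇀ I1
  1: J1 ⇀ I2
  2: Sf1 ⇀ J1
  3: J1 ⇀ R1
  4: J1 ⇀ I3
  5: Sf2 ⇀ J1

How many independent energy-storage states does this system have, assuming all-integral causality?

3  (I1, I2, I3 all integral)

β2 |Sf1  (Sf1 (Sf) sets flow on bond)
β5 |Sf2  (source Sf2 imposes f)
β0 |I1  (I1: I, integral causality)
β1 |I2  (prefer integral on I2)
β4 |I3  (prefer integral on I3)
β3 |J1  (J1: last free bond brings effort in)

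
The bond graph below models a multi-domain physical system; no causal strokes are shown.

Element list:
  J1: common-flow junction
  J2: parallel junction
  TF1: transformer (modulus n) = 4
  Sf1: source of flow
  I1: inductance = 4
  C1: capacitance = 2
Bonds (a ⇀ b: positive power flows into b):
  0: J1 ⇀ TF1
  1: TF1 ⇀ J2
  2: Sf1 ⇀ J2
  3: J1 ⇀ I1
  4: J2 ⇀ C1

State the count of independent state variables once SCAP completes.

#2 →Sf1  (Sf1 (Sf) sets flow on bond)
#3 →I1  (I1 integral (f out))
#0 →J1  (J1: bond 3 brought flow, rest push out)
#1 →TF1  (TF TF1: opposite of bond 0)
#4 →J2  (J2: last free bond brings effort in)

2  (C1, I1 all integral)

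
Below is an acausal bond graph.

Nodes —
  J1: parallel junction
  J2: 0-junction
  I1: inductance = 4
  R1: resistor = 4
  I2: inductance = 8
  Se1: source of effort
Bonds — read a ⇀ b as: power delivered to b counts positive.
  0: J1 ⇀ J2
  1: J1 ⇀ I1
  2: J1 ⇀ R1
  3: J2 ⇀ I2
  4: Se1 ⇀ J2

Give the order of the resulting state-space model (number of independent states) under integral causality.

b4 stroke at J2  (source Se1 imposes e)
b0 stroke at J1  (common-e at J2 fixed by 4)
b3 stroke at I2  (J2: bond 4 brought effort, rest push out)
b1 stroke at I1  (J1 effort already set via bond 0)
b2 stroke at R1  (J1: bond 0 brought effort, rest push out)

2  (I1, I2 all integral)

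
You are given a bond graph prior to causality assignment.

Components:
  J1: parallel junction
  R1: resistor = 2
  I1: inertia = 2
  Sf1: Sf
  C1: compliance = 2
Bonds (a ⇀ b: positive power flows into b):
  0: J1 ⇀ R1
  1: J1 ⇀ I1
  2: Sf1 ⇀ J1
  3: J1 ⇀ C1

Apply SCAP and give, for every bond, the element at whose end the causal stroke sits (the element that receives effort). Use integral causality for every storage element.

bond 2 stroke→Sf1  (Sf1 fixes flow; stroke at Sf1)
bond 1 stroke→I1  (prefer integral on I1)
bond 3 stroke→J1  (C1 integral (e out))
bond 0 stroke→R1  (J1: bond 3 brought effort, rest push out)

#0 |R1
#1 |I1
#2 |Sf1
#3 |J1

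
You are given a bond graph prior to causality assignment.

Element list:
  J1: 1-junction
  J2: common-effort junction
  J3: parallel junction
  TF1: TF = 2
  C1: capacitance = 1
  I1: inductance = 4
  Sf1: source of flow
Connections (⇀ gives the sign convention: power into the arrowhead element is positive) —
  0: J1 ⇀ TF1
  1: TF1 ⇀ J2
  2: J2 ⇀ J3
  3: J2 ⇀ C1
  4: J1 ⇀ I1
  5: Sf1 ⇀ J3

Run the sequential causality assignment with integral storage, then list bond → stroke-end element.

β5 →Sf1  (Sf1: flow source, stroke at near end)
β2 →J3  (closing 0-jn rule on J3)
β3 →J2  (C1 outputs effort q/C1)
β1 →TF1  (common-e at J2 fixed by 3)
β0 →J1  (TF1: transformer flips bond 1)
β4 →I1  (J1: last free bond brings flow in)

#0 stroke at J1
#1 stroke at TF1
#2 stroke at J3
#3 stroke at J2
#4 stroke at I1
#5 stroke at Sf1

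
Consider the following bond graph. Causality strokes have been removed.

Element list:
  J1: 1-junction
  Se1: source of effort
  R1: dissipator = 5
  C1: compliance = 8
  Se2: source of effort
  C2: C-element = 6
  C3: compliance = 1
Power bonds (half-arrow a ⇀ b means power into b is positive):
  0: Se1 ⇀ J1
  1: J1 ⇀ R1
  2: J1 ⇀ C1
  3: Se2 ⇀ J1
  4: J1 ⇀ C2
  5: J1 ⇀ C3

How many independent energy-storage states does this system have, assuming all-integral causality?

#0 |J1  (Se1: effort source, stroke at far end)
#3 |J1  (Se2: effort source, stroke at far end)
#2 |J1  (C1: C, integral causality)
#4 |J1  (C2: C, integral causality)
#5 |J1  (C3: C, integral causality)
#1 |R1  (J1 needs exactly one f-in)

3  (C1, C2, C3 all integral)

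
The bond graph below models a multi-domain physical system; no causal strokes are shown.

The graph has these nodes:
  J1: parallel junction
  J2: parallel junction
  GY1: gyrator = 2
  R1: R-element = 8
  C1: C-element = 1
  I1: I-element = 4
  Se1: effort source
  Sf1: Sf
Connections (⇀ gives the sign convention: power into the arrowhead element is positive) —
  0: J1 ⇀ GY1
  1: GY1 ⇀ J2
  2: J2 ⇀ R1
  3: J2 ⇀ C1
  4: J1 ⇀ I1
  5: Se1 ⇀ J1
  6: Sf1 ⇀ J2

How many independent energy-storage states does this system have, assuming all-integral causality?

2  (C1, I1 all integral)

b5 |J1  (Se1 (Se) sets effort on bond)
b6 |Sf1  (Sf1 fixes flow; stroke at Sf1)
b0 |GY1  (J1 effort already set via bond 5)
b4 |I1  (J1 effort already set via bond 5)
b1 |GY1  (through GY1, causality inverts; strokes same side of GY1)
b3 |J2  (C1: C, integral causality)
b2 |R1  (J2 effort already set via bond 3)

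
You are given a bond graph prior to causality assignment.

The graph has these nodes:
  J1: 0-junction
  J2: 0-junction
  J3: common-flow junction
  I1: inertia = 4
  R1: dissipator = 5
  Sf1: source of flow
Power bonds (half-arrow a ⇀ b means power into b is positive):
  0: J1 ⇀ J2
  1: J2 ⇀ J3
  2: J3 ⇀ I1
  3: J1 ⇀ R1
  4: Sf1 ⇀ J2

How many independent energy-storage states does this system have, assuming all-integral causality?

1  (I1 all integral)

β4 stroke→Sf1  (Sf1 (Sf) sets flow on bond)
β2 stroke→I1  (I1 outputs flow p/I1)
β1 stroke→J3  (J3: bond 2 brought flow, rest push out)
β0 stroke→J2  (J2 needs exactly one e-in)
β3 stroke→J1  (J1 needs exactly one e-in)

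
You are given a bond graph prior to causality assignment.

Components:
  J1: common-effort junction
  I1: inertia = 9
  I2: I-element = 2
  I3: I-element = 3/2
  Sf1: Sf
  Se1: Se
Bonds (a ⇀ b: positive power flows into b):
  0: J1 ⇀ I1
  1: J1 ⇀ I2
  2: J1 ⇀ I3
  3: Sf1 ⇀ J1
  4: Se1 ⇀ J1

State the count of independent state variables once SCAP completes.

3  (I1, I2, I3 all integral)

bond 3 stroke→Sf1  (source Sf1 imposes f)
bond 4 stroke→J1  (Se1 (Se) sets effort on bond)
bond 0 stroke→I1  (J1: bond 4 brought effort, rest push out)
bond 1 stroke→I2  (J1 effort already set via bond 4)
bond 2 stroke→I3  (J1 effort already set via bond 4)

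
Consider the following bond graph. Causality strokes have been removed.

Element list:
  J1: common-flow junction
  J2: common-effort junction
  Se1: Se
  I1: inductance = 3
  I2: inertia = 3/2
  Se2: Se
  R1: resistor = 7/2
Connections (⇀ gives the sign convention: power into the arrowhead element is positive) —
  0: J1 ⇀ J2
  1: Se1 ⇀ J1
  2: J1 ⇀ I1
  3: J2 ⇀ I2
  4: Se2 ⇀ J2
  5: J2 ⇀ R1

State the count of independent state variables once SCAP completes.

bond 1 stroke→J1  (Se1: effort source, stroke at far end)
bond 4 stroke→J2  (source Se2 imposes e)
bond 0 stroke→J1  (0-jn J2 has e-setter on 4)
bond 3 stroke→I2  (0-jn J2 has e-setter on 4)
bond 5 stroke→R1  (common-e at J2 fixed by 4)
bond 2 stroke→I1  (J1: last free bond brings flow in)

2  (I1, I2 all integral)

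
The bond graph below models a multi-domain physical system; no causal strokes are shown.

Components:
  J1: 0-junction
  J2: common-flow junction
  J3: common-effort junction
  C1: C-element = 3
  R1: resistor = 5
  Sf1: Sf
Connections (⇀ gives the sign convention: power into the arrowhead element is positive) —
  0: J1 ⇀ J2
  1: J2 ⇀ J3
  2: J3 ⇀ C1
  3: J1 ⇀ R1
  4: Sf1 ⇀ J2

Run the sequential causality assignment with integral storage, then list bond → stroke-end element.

b4 |Sf1  (Sf1 (Sf) sets flow on bond)
b0 |J2  (J2: bond 4 brought flow, rest push out)
b1 |J2  (J2 flow already set via bond 4)
b2 |J3  (J3 needs exactly one e-in)
b3 |J1  (closing 0-jn rule on J1)

β0 |J2
β1 |J2
β2 |J3
β3 |J1
β4 |Sf1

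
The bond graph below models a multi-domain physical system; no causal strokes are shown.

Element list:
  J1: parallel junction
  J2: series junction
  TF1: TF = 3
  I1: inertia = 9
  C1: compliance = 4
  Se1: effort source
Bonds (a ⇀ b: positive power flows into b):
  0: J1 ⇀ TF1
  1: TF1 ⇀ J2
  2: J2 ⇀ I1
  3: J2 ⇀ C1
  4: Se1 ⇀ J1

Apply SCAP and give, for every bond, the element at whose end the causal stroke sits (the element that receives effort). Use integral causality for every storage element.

bond 0 stroke at TF1
bond 1 stroke at J2
bond 2 stroke at I1
bond 3 stroke at J2
bond 4 stroke at J1

bond 4 |J1  (source Se1 imposes e)
bond 0 |TF1  (J1 effort already set via bond 4)
bond 1 |J2  (TF1: transformer flips bond 0)
bond 2 |I1  (I1: I, integral causality)
bond 3 |J2  (common-f at J2 fixed by 2)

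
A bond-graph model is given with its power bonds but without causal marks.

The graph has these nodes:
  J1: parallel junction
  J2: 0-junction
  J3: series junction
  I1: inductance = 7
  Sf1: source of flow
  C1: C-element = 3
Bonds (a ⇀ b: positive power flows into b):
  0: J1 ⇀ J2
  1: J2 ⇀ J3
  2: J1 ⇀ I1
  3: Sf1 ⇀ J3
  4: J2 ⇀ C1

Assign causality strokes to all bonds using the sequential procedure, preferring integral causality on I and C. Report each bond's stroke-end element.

bond 0 stroke at J1
bond 1 stroke at J3
bond 2 stroke at I1
bond 3 stroke at Sf1
bond 4 stroke at J2

#3 stroke at Sf1  (Sf1 fixes flow; stroke at Sf1)
#1 stroke at J3  (J3 flow already set via bond 3)
#2 stroke at I1  (I1 outputs flow p/I1)
#0 stroke at J1  (J1 needs exactly one e-in)
#4 stroke at J2  (J2 needs exactly one e-in)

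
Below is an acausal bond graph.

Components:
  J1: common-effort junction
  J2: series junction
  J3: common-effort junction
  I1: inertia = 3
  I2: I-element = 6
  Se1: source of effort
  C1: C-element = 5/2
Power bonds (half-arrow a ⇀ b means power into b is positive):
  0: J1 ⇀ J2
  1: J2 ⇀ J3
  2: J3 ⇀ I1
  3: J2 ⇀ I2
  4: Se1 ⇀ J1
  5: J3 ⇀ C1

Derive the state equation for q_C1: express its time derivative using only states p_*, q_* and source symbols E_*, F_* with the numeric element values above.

dq_C1/dt = -p_I1/3 + p_I2/6

b4 stroke at J1  (Se1 (Se) sets effort on bond)
b0 stroke at J2  (J1: bond 4 brought effort, rest push out)
b2 stroke at I1  (prefer integral on I1)
b3 stroke at I2  (I2: I, integral causality)
b1 stroke at J2  (1-jn J2 has f-setter on 3)
b5 stroke at J3  (closing 0-jn rule on J3)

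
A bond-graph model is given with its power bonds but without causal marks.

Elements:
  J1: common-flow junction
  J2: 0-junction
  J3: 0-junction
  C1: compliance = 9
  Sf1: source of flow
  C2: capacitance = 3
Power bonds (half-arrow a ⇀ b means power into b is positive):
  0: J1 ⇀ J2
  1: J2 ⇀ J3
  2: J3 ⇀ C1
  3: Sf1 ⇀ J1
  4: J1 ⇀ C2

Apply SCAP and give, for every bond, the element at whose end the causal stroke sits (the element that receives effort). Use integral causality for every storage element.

#0 |J1
#1 |J2
#2 |J3
#3 |Sf1
#4 |J1

#3 |Sf1  (Sf1: flow source, stroke at near end)
#0 |J1  (J1: bond 3 brought flow, rest push out)
#4 |J1  (common-f at J1 fixed by 3)
#1 |J2  (J2 needs exactly one e-in)
#2 |J3  (J3: last free bond brings effort in)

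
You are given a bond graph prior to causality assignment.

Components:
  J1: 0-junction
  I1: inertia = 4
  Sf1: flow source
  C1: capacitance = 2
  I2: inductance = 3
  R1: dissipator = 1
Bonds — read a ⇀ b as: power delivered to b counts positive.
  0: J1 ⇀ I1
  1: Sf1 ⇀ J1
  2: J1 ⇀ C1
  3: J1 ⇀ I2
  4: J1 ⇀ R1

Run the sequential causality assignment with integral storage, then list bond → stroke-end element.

#1 stroke at Sf1  (Sf1 fixes flow; stroke at Sf1)
#0 stroke at I1  (I1: I, integral causality)
#2 stroke at J1  (prefer integral on C1)
#3 stroke at I2  (0-jn J1 has e-setter on 2)
#4 stroke at R1  (0-jn J1 has e-setter on 2)

#0 stroke at I1
#1 stroke at Sf1
#2 stroke at J1
#3 stroke at I2
#4 stroke at R1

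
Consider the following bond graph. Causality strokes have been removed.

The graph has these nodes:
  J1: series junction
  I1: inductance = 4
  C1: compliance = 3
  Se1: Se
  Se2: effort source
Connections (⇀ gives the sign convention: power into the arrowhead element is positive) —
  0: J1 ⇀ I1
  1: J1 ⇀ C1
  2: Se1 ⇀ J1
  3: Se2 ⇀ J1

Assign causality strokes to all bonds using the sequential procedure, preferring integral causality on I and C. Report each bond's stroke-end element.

b0 stroke→I1
b1 stroke→J1
b2 stroke→J1
b3 stroke→J1

bond 2 →J1  (source Se1 imposes e)
bond 3 →J1  (Se2 fixes effort; stroke away)
bond 0 →I1  (I1 integral (f out))
bond 1 →J1  (J1 flow already set via bond 0)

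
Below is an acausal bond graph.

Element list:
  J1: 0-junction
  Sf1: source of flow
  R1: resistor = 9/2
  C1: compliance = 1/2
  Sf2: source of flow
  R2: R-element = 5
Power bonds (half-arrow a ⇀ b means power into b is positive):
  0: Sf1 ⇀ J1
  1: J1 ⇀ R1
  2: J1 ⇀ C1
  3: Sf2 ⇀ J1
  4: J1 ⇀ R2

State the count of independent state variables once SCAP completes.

1  (C1 all integral)

#0 stroke→Sf1  (Sf1: flow source, stroke at near end)
#3 stroke→Sf2  (Sf2 (Sf) sets flow on bond)
#2 stroke→J1  (prefer integral on C1)
#1 stroke→R1  (0-jn J1 has e-setter on 2)
#4 stroke→R2  (0-jn J1 has e-setter on 2)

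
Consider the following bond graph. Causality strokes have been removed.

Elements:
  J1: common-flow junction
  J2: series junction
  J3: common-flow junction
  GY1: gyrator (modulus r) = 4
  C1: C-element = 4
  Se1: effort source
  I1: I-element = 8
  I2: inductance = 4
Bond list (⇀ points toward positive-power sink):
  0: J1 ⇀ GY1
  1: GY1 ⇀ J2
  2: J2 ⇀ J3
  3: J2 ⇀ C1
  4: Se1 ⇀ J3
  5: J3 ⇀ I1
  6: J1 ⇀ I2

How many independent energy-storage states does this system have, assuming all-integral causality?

3  (C1, I1, I2 all integral)

#4 stroke at J3  (source Se1 imposes e)
#3 stroke at J2  (C1: C, integral causality)
#5 stroke at I1  (I1 integral (f out))
#2 stroke at J3  (J3 flow already set via bond 5)
#1 stroke at J2  (J2 flow already set via bond 2)
#0 stroke at J1  (GY GY1: same side as bond 1)
#6 stroke at I2  (J1: last free bond brings flow in)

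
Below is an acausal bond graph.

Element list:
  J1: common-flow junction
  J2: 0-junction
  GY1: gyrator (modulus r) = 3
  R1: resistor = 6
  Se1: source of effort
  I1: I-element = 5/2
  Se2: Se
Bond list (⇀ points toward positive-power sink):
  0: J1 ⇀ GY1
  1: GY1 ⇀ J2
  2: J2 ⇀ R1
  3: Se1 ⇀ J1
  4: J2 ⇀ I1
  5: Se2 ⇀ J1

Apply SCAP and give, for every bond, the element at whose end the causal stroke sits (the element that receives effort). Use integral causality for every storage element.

bond 0 stroke→GY1
bond 1 stroke→GY1
bond 2 stroke→J2
bond 3 stroke→J1
bond 4 stroke→I1
bond 5 stroke→J1

#3 |J1  (source Se1 imposes e)
#5 |J1  (Se2: effort source, stroke at far end)
#0 |GY1  (J1 needs exactly one f-in)
#1 |GY1  (GY1: gyrator matches bond 0)
#4 |I1  (prefer integral on I1)
#2 |J2  (J2 needs exactly one e-in)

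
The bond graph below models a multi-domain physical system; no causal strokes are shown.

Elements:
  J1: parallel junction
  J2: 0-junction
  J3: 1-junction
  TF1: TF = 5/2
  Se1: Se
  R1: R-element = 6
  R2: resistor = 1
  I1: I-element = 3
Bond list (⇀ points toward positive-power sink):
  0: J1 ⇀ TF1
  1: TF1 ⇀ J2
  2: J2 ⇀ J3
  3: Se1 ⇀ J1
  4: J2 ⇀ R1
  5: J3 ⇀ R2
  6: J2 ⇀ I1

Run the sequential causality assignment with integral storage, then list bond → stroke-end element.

b3 →J1  (Se1: effort source, stroke at far end)
b0 →TF1  (J1: bond 3 brought effort, rest push out)
b1 →J2  (TF1: transformer flips bond 0)
b2 →J3  (J2: bond 1 brought effort, rest push out)
b4 →R1  (J2 effort already set via bond 1)
b6 →I1  (common-e at J2 fixed by 1)
b5 →R2  (J3 needs exactly one f-in)

#0 |TF1
#1 |J2
#2 |J3
#3 |J1
#4 |R1
#5 |R2
#6 |I1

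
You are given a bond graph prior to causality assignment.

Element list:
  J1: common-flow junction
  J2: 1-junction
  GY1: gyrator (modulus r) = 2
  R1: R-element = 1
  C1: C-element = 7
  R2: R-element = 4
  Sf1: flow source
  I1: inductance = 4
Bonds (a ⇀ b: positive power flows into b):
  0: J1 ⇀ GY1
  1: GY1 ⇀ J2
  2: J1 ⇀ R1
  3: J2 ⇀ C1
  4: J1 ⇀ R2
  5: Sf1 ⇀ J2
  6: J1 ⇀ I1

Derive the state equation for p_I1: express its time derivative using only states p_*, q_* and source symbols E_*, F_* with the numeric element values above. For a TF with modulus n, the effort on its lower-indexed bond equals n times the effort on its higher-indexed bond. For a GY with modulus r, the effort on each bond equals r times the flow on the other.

dp_I1/dt = -2*F_Sf1 - 5*p_I1/4

β5 stroke→Sf1  (Sf1: flow source, stroke at near end)
β1 stroke→J2  (J2: bond 5 brought flow, rest push out)
β3 stroke→J2  (J2 flow already set via bond 5)
β0 stroke→J1  (GY1: gyrator matches bond 1)
β6 stroke→I1  (I1: I, integral causality)
β2 stroke→J1  (J1 flow already set via bond 6)
β4 stroke→J1  (J1: bond 6 brought flow, rest push out)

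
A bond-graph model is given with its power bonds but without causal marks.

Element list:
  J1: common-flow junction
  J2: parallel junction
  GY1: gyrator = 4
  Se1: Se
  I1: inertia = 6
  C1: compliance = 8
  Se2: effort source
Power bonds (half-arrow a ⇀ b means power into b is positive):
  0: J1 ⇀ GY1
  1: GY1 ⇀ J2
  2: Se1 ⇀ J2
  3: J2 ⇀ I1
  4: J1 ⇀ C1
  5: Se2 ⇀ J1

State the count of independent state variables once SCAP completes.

2  (C1, I1 all integral)

#2 stroke at J2  (Se1: effort source, stroke at far end)
#5 stroke at J1  (Se2: effort source, stroke at far end)
#1 stroke at GY1  (J2: bond 2 brought effort, rest push out)
#3 stroke at I1  (0-jn J2 has e-setter on 2)
#0 stroke at GY1  (through GY1, causality inverts; strokes same side of GY1)
#4 stroke at J1  (J1: bond 0 brought flow, rest push out)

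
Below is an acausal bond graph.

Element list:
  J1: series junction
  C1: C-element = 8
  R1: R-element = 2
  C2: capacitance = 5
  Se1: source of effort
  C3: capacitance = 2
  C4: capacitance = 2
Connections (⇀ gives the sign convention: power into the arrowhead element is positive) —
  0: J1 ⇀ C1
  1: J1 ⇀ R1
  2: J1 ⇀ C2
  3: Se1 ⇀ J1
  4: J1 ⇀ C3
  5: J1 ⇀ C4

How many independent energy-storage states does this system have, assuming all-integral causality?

β3 stroke→J1  (source Se1 imposes e)
β0 stroke→J1  (C1 outputs effort q/C1)
β2 stroke→J1  (C2: C, integral causality)
β4 stroke→J1  (C3 outputs effort q/C3)
β5 stroke→J1  (C4: C, integral causality)
β1 stroke→R1  (only one flow-in slot at J1)

4  (C1, C2, C3, C4 all integral)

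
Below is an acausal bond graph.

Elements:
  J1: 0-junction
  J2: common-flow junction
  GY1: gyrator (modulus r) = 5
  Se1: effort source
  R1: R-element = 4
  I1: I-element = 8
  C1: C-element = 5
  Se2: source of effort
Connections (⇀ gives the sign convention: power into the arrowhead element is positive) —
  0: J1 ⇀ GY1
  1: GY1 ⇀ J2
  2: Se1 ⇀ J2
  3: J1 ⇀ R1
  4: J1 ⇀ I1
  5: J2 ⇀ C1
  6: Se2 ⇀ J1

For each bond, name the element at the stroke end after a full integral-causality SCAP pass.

#2 →J2  (Se1: effort source, stroke at far end)
#6 →J1  (Se2 (Se) sets effort on bond)
#0 →GY1  (0-jn J1 has e-setter on 6)
#3 →R1  (common-e at J1 fixed by 6)
#4 →I1  (J1: bond 6 brought effort, rest push out)
#1 →GY1  (GY GY1: same side as bond 0)
#5 →J2  (common-f at J2 fixed by 1)

b0 →GY1
b1 →GY1
b2 →J2
b3 →R1
b4 →I1
b5 →J2
b6 →J1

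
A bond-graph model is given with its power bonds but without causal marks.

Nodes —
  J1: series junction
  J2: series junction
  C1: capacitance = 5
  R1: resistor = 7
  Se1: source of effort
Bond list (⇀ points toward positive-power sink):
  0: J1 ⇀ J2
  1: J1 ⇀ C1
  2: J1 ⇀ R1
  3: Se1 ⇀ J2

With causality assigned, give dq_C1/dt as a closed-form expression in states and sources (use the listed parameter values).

b3 |J2  (Se1 fixes effort; stroke away)
b0 |J1  (closing 1-jn rule on J2)
b1 |J1  (C1 outputs effort q/C1)
b2 |R1  (only one flow-in slot at J1)

dq_C1/dt = E_Se1/7 - q_C1/35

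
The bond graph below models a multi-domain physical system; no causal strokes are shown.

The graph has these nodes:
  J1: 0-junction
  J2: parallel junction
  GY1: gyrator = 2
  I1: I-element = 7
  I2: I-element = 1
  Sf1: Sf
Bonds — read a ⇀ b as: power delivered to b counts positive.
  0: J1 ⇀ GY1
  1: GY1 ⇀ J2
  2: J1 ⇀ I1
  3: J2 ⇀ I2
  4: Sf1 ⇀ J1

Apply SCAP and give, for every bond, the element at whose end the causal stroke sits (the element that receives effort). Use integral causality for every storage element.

#0 →J1
#1 →J2
#2 →I1
#3 →I2
#4 →Sf1

b4 →Sf1  (source Sf1 imposes f)
b2 →I1  (I1 outputs flow p/I1)
b0 →J1  (only one effort-in slot at J1)
b1 →J2  (GY1 both-in/both-out from 0)
b3 →I2  (0-jn J2 has e-setter on 1)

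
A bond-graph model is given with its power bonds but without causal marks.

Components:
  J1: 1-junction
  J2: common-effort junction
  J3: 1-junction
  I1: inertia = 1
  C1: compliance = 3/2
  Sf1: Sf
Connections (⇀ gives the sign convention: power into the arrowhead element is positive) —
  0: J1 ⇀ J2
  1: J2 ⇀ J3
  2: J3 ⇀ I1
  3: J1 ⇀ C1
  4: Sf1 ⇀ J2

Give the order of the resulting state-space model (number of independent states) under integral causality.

bond 4 |Sf1  (Sf1 fixes flow; stroke at Sf1)
bond 2 |I1  (I1: I, integral causality)
bond 1 |J3  (J3: bond 2 brought flow, rest push out)
bond 0 |J2  (only one effort-in slot at J2)
bond 3 |J1  (1-jn J1 has f-setter on 0)

2  (C1, I1 all integral)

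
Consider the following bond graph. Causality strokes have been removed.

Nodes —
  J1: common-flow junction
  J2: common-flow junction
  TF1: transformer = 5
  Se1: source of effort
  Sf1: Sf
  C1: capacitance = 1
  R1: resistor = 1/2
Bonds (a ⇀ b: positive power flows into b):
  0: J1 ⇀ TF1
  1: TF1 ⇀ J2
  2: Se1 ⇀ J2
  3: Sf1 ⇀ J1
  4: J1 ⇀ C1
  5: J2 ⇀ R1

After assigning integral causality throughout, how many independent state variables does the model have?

1  (C1 all integral)

β2 |J2  (Se1 (Se) sets effort on bond)
β3 |Sf1  (Sf1: flow source, stroke at near end)
β0 |J1  (common-f at J1 fixed by 3)
β4 |J1  (J1: bond 3 brought flow, rest push out)
β1 |TF1  (TF TF1: opposite of bond 0)
β5 |J2  (J2: bond 1 brought flow, rest push out)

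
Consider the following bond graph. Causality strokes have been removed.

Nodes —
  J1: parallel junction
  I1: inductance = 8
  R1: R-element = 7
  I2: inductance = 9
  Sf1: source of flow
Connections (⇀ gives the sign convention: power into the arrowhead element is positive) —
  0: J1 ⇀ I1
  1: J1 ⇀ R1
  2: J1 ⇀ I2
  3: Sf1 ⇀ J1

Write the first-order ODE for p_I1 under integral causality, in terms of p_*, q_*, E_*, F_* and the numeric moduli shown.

#3 stroke at Sf1  (Sf1 (Sf) sets flow on bond)
#0 stroke at I1  (I1: I, integral causality)
#2 stroke at I2  (prefer integral on I2)
#1 stroke at J1  (J1 needs exactly one e-in)

dp_I1/dt = 7*F_Sf1 - 7*p_I1/8 - 7*p_I2/9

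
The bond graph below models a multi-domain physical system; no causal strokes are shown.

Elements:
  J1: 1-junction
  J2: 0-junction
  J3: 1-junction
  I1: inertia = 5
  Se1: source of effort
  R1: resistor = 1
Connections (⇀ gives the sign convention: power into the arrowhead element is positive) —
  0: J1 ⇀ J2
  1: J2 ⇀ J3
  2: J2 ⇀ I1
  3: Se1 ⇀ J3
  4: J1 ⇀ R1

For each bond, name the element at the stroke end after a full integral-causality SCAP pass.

#3 |J3  (Se1 fixes effort; stroke away)
#1 |J2  (closing 1-jn rule on J3)
#0 |J1  (0-jn J2 has e-setter on 1)
#2 |I1  (common-e at J2 fixed by 1)
#4 |R1  (closing 1-jn rule on J1)

bond 0 stroke at J1
bond 1 stroke at J2
bond 2 stroke at I1
bond 3 stroke at J3
bond 4 stroke at R1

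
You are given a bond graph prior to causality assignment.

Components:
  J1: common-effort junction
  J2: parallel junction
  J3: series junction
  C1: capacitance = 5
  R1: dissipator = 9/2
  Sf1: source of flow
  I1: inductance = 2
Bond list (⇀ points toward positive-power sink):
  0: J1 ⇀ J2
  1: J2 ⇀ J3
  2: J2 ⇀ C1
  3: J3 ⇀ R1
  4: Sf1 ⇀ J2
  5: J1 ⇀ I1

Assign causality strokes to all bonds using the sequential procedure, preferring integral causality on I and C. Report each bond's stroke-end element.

β4 →Sf1  (Sf1: flow source, stroke at near end)
β2 →J2  (prefer integral on C1)
β0 →J1  (J2 effort already set via bond 2)
β1 →J3  (J2 effort already set via bond 2)
β3 →R1  (only one flow-in slot at J3)
β5 →I1  (0-jn J1 has e-setter on 0)

β0 stroke at J1
β1 stroke at J3
β2 stroke at J2
β3 stroke at R1
β4 stroke at Sf1
β5 stroke at I1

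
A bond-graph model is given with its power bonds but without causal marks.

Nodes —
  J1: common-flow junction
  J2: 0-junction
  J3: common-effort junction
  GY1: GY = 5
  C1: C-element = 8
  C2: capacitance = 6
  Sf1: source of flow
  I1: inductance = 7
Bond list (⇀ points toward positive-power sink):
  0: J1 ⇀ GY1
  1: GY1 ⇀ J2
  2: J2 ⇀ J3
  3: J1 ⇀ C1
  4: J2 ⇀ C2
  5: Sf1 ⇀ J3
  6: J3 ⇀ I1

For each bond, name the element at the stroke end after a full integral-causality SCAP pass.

β5 stroke at Sf1  (Sf1 fixes flow; stroke at Sf1)
β3 stroke at J1  (prefer integral on C1)
β0 stroke at GY1  (closing 1-jn rule on J1)
β1 stroke at GY1  (GY1: gyrator matches bond 0)
β4 stroke at J2  (prefer integral on C2)
β2 stroke at J3  (common-e at J2 fixed by 4)
β6 stroke at I1  (J3 effort already set via bond 2)

bond 0 stroke at GY1
bond 1 stroke at GY1
bond 2 stroke at J3
bond 3 stroke at J1
bond 4 stroke at J2
bond 5 stroke at Sf1
bond 6 stroke at I1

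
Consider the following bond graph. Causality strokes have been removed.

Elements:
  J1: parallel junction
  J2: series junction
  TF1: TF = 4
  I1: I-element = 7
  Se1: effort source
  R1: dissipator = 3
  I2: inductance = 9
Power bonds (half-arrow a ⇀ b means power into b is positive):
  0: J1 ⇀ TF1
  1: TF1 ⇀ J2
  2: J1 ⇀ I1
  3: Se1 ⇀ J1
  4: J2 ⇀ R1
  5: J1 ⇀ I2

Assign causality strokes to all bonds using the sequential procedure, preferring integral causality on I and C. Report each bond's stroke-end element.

β0 |TF1
β1 |J2
β2 |I1
β3 |J1
β4 |R1
β5 |I2

bond 3 stroke at J1  (Se1 (Se) sets effort on bond)
bond 0 stroke at TF1  (common-e at J1 fixed by 3)
bond 2 stroke at I1  (0-jn J1 has e-setter on 3)
bond 5 stroke at I2  (J1: bond 3 brought effort, rest push out)
bond 1 stroke at J2  (through TF1, causality passes straight; one stroke at TF1)
bond 4 stroke at R1  (only one flow-in slot at J2)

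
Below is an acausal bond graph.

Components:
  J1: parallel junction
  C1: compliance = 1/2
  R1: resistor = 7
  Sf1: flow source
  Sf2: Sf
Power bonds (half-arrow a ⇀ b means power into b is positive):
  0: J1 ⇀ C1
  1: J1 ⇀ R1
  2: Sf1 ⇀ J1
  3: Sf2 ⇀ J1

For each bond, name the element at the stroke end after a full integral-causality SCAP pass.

#2 stroke at Sf1  (source Sf1 imposes f)
#3 stroke at Sf2  (source Sf2 imposes f)
#0 stroke at J1  (prefer integral on C1)
#1 stroke at R1  (J1 effort already set via bond 0)

#0 →J1
#1 →R1
#2 →Sf1
#3 →Sf2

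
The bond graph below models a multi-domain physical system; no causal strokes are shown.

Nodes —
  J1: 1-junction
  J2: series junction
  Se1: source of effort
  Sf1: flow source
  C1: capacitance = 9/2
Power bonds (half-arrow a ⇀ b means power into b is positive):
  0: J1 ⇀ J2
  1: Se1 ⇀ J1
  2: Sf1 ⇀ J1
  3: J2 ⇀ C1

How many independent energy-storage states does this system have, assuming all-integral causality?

1  (C1 all integral)

bond 1 |J1  (Se1 (Se) sets effort on bond)
bond 2 |Sf1  (Sf1 (Sf) sets flow on bond)
bond 0 |J1  (common-f at J1 fixed by 2)
bond 3 |J2  (J2: bond 0 brought flow, rest push out)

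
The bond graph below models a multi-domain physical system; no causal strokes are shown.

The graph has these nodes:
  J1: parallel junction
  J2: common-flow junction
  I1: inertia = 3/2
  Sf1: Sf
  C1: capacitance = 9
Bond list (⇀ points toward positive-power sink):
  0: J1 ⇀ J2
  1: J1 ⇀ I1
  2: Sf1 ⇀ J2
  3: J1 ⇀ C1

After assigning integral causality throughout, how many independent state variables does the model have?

2  (C1, I1 all integral)

b2 →Sf1  (source Sf1 imposes f)
b0 →J2  (J2 flow already set via bond 2)
b1 →I1  (I1 outputs flow p/I1)
b3 →J1  (only one effort-in slot at J1)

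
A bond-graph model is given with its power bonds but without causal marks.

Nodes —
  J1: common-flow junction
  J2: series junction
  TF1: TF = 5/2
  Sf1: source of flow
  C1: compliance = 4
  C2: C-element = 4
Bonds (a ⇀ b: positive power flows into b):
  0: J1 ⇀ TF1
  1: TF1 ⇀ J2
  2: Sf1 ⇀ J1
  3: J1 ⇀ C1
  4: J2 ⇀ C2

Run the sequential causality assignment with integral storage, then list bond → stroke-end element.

b0 stroke→J1
b1 stroke→TF1
b2 stroke→Sf1
b3 stroke→J1
b4 stroke→J2

b2 →Sf1  (source Sf1 imposes f)
b0 →J1  (J1 flow already set via bond 2)
b3 →J1  (1-jn J1 has f-setter on 2)
b1 →TF1  (TF TF1: opposite of bond 0)
b4 →J2  (J2 flow already set via bond 1)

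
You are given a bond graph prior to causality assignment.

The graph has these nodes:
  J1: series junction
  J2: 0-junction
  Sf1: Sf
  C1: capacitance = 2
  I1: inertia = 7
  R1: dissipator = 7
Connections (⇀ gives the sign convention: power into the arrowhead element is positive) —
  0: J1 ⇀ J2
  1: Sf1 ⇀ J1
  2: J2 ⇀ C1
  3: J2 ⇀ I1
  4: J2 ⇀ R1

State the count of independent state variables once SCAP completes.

2  (C1, I1 all integral)

β1 |Sf1  (Sf1 fixes flow; stroke at Sf1)
β0 |J1  (common-f at J1 fixed by 1)
β2 |J2  (C1 integral (e out))
β3 |I1  (J2 effort already set via bond 2)
β4 |R1  (0-jn J2 has e-setter on 2)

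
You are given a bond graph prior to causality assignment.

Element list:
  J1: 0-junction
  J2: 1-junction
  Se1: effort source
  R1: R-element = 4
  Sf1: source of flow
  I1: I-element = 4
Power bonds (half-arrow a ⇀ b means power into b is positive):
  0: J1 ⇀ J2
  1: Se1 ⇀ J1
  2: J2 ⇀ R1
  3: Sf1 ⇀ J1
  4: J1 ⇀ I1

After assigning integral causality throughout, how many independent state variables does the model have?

b1 →J1  (Se1 fixes effort; stroke away)
b3 →Sf1  (Sf1: flow source, stroke at near end)
b0 →J2  (common-e at J1 fixed by 1)
b4 →I1  (0-jn J1 has e-setter on 1)
b2 →R1  (only one flow-in slot at J2)

1  (I1 all integral)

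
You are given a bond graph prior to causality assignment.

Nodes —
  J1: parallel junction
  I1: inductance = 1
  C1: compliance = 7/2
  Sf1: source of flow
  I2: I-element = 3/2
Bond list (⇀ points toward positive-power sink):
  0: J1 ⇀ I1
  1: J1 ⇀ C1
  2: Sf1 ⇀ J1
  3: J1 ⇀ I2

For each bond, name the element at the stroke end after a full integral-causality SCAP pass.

b2 |Sf1  (Sf1 fixes flow; stroke at Sf1)
b0 |I1  (I1 outputs flow p/I1)
b1 |J1  (prefer integral on C1)
b3 |I2  (0-jn J1 has e-setter on 1)

β0 stroke→I1
β1 stroke→J1
β2 stroke→Sf1
β3 stroke→I2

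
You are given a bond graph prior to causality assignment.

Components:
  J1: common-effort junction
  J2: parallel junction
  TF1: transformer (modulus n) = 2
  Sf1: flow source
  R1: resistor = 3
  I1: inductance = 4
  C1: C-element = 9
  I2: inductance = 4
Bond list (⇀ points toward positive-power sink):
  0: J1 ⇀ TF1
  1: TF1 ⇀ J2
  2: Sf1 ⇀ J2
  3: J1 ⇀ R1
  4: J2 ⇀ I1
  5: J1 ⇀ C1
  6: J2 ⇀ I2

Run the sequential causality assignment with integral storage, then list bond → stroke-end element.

b2 stroke→Sf1  (source Sf1 imposes f)
b4 stroke→I1  (prefer integral on I1)
b5 stroke→J1  (C1: C, integral causality)
b0 stroke→TF1  (J1: bond 5 brought effort, rest push out)
b3 stroke→R1  (0-jn J1 has e-setter on 5)
b1 stroke→J2  (TF1 one-in-one-out from 0)
b6 stroke→I2  (0-jn J2 has e-setter on 1)

β0 |TF1
β1 |J2
β2 |Sf1
β3 |R1
β4 |I1
β5 |J1
β6 |I2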